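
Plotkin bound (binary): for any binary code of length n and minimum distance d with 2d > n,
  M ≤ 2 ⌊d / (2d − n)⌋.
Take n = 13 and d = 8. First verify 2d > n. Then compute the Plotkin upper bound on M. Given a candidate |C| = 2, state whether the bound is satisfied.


Plotkin bound M ≤ 4; given |C| = 2 ≤ bound (satisfied).

Check applicability: 2d = 16, n = 13.
2d − n = 3 > 0, so Plotkin applies.
Compute d/(2d−n) = 8/3 ≈ 2.6667.
⌊d/(2d−n)⌋ = 2.
Plotkin bound: M ≤ 2·2 = 4.
Given |C| = 2, check: satisfied.
This |C| is below the Plotkin bound.


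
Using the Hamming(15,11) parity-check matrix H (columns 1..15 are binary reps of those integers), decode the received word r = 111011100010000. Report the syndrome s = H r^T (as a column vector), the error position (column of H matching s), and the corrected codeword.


s = (1, 1, 1, 1)^T, error position = 15, corrected codeword c = 111011100010001

Compute s = H r^T mod 2 one row at a time:
  s_1 = 0 + 0 + 0 + 1 + 0 + 0 + 0 + 0 = 1 ≡ 1 (mod 2).
  s_2 = 0 + 1 + 1 + 1 + 0 + 0 + 0 + 0 = 3 ≡ 1 (mod 2).
  s_3 = 1 + 1 + 1 + 1 + 0 + 1 + 0 + 0 = 5 ≡ 1 (mod 2).
  s_4 = 1 + 1 + 1 + 1 + 0 + 1 + 0 + 0 = 5 ≡ 1 (mod 2).
s = (1, 1, 1, 1)^T — this equals column 15 of H (binary 1111), so error is at position 15.
Correct: flip bit 15 of r = 111011100010000 to get c = 111011100010001.


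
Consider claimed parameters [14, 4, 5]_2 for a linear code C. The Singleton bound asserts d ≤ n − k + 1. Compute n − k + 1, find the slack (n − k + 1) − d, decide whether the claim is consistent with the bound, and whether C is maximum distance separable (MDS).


Singleton RHS = n − k + 1 = 11, slack = 6, bound satisfied, not MDS.

Singleton bound: d ≤ n − k + 1.
Here n = 14, k = 4, so n − k + 1 = 11.
Given d = 5, check d ≤ 11: YES.
Slack = (n − k + 1) − d = 6.
The code is NOT MDS (slack = 6 > 0).
Description: the claimed parameters are [14, 4, 5]_2; such a code would be non-MDS.


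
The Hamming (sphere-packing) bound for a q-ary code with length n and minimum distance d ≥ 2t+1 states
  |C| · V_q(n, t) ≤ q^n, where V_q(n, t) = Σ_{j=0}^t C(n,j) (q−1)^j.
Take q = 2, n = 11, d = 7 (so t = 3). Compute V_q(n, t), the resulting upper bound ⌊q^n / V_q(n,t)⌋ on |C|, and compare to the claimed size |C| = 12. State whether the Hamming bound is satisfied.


V_q(n, t) = 232, q^n = 2048, Hamming bound = 8, |C| = 12 > bound (violated).

Step 1: Compute V_q(n, t) = Σ_{j=0}^3 C(n, j) (q−1)^j.
  j = 0: C(11,0)·(1)^0 = 1·1 = 1.
  j = 1: C(11,1)·(1)^1 = 11·1 = 11.
  j = 2: C(11,2)·(1)^2 = 55·1 = 55.
  j = 3: C(11,3)·(1)^3 = 165·1 = 165.
  V_q(n, t) = 1 + 11 + 55 + 165 = 232.
Step 2: q^n = 2^11 = 2048.
Step 3: Hamming bound ⌊q^n / V_q(n,t)⌋ = ⌊2048/232⌋ = 8.
Step 4: Compare |C| = 12 to 8: violated.
The claimed |C| lies above the Hamming bound, so no 2-ary code of length 11 with d ≥ 7 can have 12 codewords.


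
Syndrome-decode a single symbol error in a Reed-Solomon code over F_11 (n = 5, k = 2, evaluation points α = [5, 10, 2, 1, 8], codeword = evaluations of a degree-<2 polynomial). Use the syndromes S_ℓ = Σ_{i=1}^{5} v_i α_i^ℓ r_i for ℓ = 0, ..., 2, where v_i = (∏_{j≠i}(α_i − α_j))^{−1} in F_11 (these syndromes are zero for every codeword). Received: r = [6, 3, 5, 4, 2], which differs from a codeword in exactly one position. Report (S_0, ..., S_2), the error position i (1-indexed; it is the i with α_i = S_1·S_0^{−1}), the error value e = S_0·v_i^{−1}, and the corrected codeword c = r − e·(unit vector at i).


S = (5, 10, 9), error at position 3, error magnitude e = 6, c = [6, 3, 10, 4, 2].

Step 1: column multipliers v_i = (∏_{j≠i}(α_i − α_j))^{−1} mod 11.
  i = 1 (α = 5): (5−10)(5−2)(5−1)(5−8) = (−5)·3·4·(−3) = 180 ≡ 4, so v_1 = 4^{−1} = 3 (mod 11).
  i = 2 (α = 10): (10−5)(10−2)(10−1)(10−8) = 5·8·9·2 = 720 ≡ 5, so v_2 = 5^{−1} = 9 (mod 11).
  i = 3 (α = 2): (2−5)(2−10)(2−1)(2−8) = (−3)·(−8)·1·(−6) = −144 ≡ 10, so v_3 = 10^{−1} = 10 (mod 11).
  i = 4 (α = 1): (1−5)(1−10)(1−2)(1−8) = (−4)·(−9)·(−1)·(−7) = 252 ≡ 10, so v_4 = 10^{−1} = 10 (mod 11).
  i = 5 (α = 8): (8−5)(8−10)(8−2)(8−1) = 3·(−2)·6·7 = −252 ≡ 1, so v_5 = 1^{−1} = 1 (mod 11).
  v = [3, 9, 10, 10, 1].
Step 2: syndromes of r = [6, 3, 5, 4, 2] (all sums mod 11).
  S_0 = Σ v_i r_i = 3·6 + 9·3 + 10·5 + 10·4 + 1·2 = 137 ≡ 5.
  S_1 = Σ v_i α_i r_i = 3·5·6 + 9·10·3 + 10·2·5 + 10·1·4 + 1·8·2 = 516 ≡ 10.
  α_i^2 mod 11 = [3, 1, 4, 1, 9].
  S_2 = Σ v_i α_i^2 r_i = 3·3·6 + 9·1·3 + 10·4·5 + 10·1·4 + 1·9·2 = 339 ≡ 9.
  S = (5, 10, 9) ≠ 0, so r is not a codeword (an error is present).
Step 3: locate the error. For a single error e at position i, S_ℓ = v_i·e·α_i^ℓ, so α_err = S_1/S_0.
  S_0^{−1} = 5^{−1} = 9 (mod 11), so α_err = 10·9 = 90 ≡ 2 = α_3. Error position i = 3.
  Consistency check: S_2/S_1 = 9·10 = 90 ≡ 2 = α_err ✓ (single-error assumption holds).
Step 4: error magnitude e = S_0/v_3 = S_0·∏_{j≠3}(α_3 − α_j) = 5·10 = 50 ≡ 6 (mod 11).
Step 5: correct position 3: c_3 = r_3 − e = 5 − 6 ≡ 10 (mod 11). Hence c = [6, 3, 10, 4, 2].
  Check: interpolating c through the α_i gives m(x) = 9 + 6·x (degree < 2) with m(α_i) = c_i for every i, so c is indeed a codeword.


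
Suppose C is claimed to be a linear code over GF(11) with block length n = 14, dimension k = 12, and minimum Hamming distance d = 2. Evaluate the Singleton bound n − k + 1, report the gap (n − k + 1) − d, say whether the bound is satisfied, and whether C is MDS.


Singleton RHS = n − k + 1 = 3, slack = 1, bound satisfied, not MDS.

Singleton bound: d ≤ n − k + 1.
Here n = 14, k = 12, so n − k + 1 = 3.
Given d = 2, check d ≤ 3: YES.
Slack = (n − k + 1) − d = 1.
The code is NOT MDS (slack = 1 > 0).
Description: the claimed parameters are [14, 12, 2]_11; such a code would be non-MDS.


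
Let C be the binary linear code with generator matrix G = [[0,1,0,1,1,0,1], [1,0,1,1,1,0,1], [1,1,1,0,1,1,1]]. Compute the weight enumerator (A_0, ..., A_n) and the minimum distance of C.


Weight distribution: A_0 = 1, A_3 = 3, A_4 = 2, A_5 = 1, A_6 = 1. Minimum distance d = 3.

Enumerate all 2^3 = 8 messages m ∈ F_2^3.
For each, compute codeword c = mG in F_2^7, then tally its weight.
  m = 000 → c = 0000000, weight = 0.
  m = 100 → c = 0101101, weight = 4.
  m = 010 → c = 1011101, weight = 5.
  m = 110 → c = 1110000, weight = 3.
  m = 001 → c = 1110111, weight = 6.
  m = 101 → c = 1011010, weight = 4.
  m = 011 → c = 0101010, weight = 3.
  m = 111 → c = 0000111, weight = 3.
Tally weights:
  weight 0: 1 codewords.
  weight 3: 3 codewords.
  weight 4: 2 codewords.
  weight 5: 1 codewords.
  weight 6: 1 codewords.
Minimum distance d = smallest w > 0 with A_w > 0 = 3.
Sanity: Σ A_w = 8 = 2^3 = 8 ✓.


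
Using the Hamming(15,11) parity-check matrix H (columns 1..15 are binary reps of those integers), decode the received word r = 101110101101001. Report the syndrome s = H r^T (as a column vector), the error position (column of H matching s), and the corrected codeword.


s = (0, 1, 0, 0)^T, error position = 4, corrected codeword c = 101010101101001

Compute s = H r^T mod 2 one row at a time:
  s_1 = 0 + 1 + 1 + 0 + 1 + 0 + 0 + 1 = 4 ≡ 0 (mod 2).
  s_2 = 1 + 1 + 0 + 1 + 1 + 0 + 0 + 1 = 5 ≡ 1 (mod 2).
  s_3 = 0 + 1 + 0 + 1 + 1 + 0 + 0 + 1 = 4 ≡ 0 (mod 2).
  s_4 = 1 + 1 + 1 + 1 + 1 + 0 + 0 + 1 = 6 ≡ 0 (mod 2).
s = (0, 1, 0, 0)^T — this equals column 4 of H (binary 0100), so error is at position 4.
Correct: flip bit 4 of r = 101110101101001 to get c = 101010101101001.


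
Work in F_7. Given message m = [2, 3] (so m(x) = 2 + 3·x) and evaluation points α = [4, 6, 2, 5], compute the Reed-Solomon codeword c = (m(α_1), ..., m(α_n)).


c = [0, 6, 1, 3]

Message polynomial: m(x) = 2 + 3·x (mod 7).
For each evaluation point α_i, compute m(α_i) mod 7:
  α_1 = 4: Horner steps 3 → 0, so m(4) = 0.
  α_2 = 6: Horner steps 3 → 6, so m(6) = 6.
  α_3 = 2: Horner steps 3 → 1, so m(2) = 1.
  α_4 = 5: Horner steps 3 → 3, so m(5) = 3.
Codeword c = [0, 6, 1, 3] ∈ F_7^4.


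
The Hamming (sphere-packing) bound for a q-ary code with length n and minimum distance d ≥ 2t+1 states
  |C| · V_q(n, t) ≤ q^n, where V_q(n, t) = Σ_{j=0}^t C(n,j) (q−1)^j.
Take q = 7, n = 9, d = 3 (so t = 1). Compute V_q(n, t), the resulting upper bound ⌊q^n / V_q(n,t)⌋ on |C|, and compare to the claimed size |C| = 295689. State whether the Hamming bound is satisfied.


V_q(n, t) = 55, q^n = 40353607, Hamming bound = 733701, |C| = 295689 ≤ bound (satisfied).

Step 1: Compute V_q(n, t) = Σ_{j=0}^1 C(n, j) (q−1)^j.
  j = 0: C(9,0)·(6)^0 = 1·1 = 1.
  j = 1: C(9,1)·(6)^1 = 9·6 = 54.
  V_q(n, t) = 1 + 54 = 55.
Step 2: q^n = 7^9 = 40353607.
Step 3: Hamming bound ⌊q^n / V_q(n,t)⌋ = ⌊40353607/55⌋ = 733701.
Step 4: Compare |C| = 295689 to 733701: satisfied.
The claimed |C| lies below the Hamming bound.


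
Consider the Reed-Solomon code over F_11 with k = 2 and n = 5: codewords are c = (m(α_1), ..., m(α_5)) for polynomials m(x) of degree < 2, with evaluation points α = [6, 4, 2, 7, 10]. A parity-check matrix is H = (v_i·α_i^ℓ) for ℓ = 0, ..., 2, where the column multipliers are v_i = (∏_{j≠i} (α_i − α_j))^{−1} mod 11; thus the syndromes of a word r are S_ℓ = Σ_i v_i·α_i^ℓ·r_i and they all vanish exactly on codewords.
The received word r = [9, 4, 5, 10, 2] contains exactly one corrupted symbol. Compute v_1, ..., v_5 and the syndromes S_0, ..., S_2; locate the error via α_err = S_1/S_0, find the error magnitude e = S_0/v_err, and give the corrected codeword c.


S = (6, 2, 8), error at position 2, error magnitude e = 8, c = [9, 7, 5, 10, 2].

Step 1: column multipliers v_i = (∏_{j≠i}(α_i − α_j))^{−1} mod 11.
  i = 1 (α = 6): (6−4)(6−2)(6−7)(6−10) = 2·4·(−1)·(−4) = 32 ≡ 10, so v_1 = 10^{−1} = 10 (mod 11).
  i = 2 (α = 4): (4−6)(4−2)(4−7)(4−10) = (−2)·2·(−3)·(−6) = −72 ≡ 5, so v_2 = 5^{−1} = 9 (mod 11).
  i = 3 (α = 2): (2−6)(2−4)(2−7)(2−10) = (−4)·(−2)·(−5)·(−8) = 320 ≡ 1, so v_3 = 1^{−1} = 1 (mod 11).
  i = 4 (α = 7): (7−6)(7−4)(7−2)(7−10) = 1·3·5·(−3) = −45 ≡ 10, so v_4 = 10^{−1} = 10 (mod 11).
  i = 5 (α = 10): (10−6)(10−4)(10−2)(10−7) = 4·6·8·3 = 576 ≡ 4, so v_5 = 4^{−1} = 3 (mod 11).
  v = [10, 9, 1, 10, 3].
Step 2: syndromes of r = [9, 4, 5, 10, 2] (all sums mod 11).
  S_0 = Σ v_i r_i = 10·9 + 9·4 + 1·5 + 10·10 + 3·2 = 237 ≡ 6.
  S_1 = Σ v_i α_i r_i = 10·6·9 + 9·4·4 + 1·2·5 + 10·7·10 + 3·10·2 = 1454 ≡ 2.
  α_i^2 mod 11 = [3, 5, 4, 5, 1].
  S_2 = Σ v_i α_i^2 r_i = 10·3·9 + 9·5·4 + 1·4·5 + 10·5·10 + 3·1·2 = 976 ≡ 8.
  S = (6, 2, 8) ≠ 0, so r is not a codeword (an error is present).
Step 3: locate the error. For a single error e at position i, S_ℓ = v_i·e·α_i^ℓ, so α_err = S_1/S_0.
  S_0^{−1} = 6^{−1} = 2 (mod 11), so α_err = 2·2 = 4 ≡ 4 = α_2. Error position i = 2.
  Consistency check: S_2/S_1 = 8·6 = 48 ≡ 4 = α_err ✓ (single-error assumption holds).
Step 4: error magnitude e = S_0/v_2 = S_0·∏_{j≠2}(α_2 − α_j) = 6·5 = 30 ≡ 8 (mod 11).
Step 5: correct position 2: c_2 = r_2 − e = 4 − 8 ≡ 7 (mod 11). Hence c = [9, 7, 5, 10, 2].
  Check: interpolating c through the α_i gives m(x) = 3 + 1·x (degree < 2) with m(α_i) = c_i for every i, so c is indeed a codeword.


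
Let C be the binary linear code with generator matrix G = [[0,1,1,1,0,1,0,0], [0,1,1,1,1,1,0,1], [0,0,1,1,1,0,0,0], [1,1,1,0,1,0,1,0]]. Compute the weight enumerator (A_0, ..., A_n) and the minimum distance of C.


Weight distribution: A_0 = 1, A_2 = 1, A_3 = 4, A_4 = 3, A_5 = 4, A_6 = 3. Minimum distance d = 2.

Enumerate all 2^4 = 16 messages m ∈ F_2^4.
For each, compute codeword c = mG in F_2^8, then tally its weight.
  m = 0000 → c = 00000000, weight = 0.
  m = 1000 → c = 01110100, weight = 4.
  m = 0100 → c = 01111101, weight = 6.
  m = 1100 → c = 00001001, weight = 2.
  m = 0010 → c = 00111000, weight = 3.
  m = 1010 → c = 01001100, weight = 3.
  m = 0110 → c = 01000101, weight = 3.
  m = 1110 → c = 00110001, weight = 3.
  m = 0001 → c = 11101010, weight = 5.
  m = 1001 → c = 10011110, weight = 5.
  m = 0101 → c = 10010111, weight = 5.
  m = 1101 → c = 11100011, weight = 5.
  m = 0011 → c = 11010010, weight = 4.
  m = 1011 → c = 10100110, weight = 4.
  m = 0111 → c = 10101111, weight = 6.
  m = 1111 → c = 11011011, weight = 6.
Tally weights:
  weight 0: 1 codewords.
  weight 2: 1 codewords.
  weight 3: 4 codewords.
  weight 4: 3 codewords.
  weight 5: 4 codewords.
  weight 6: 3 codewords.
Minimum distance d = smallest w > 0 with A_w > 0 = 2.
Sanity: Σ A_w = 16 = 2^4 = 16 ✓.


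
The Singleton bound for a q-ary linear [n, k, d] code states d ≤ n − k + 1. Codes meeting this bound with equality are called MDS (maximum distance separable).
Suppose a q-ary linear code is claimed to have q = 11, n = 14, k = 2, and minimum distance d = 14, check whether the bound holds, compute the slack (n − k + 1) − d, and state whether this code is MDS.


Singleton RHS = n − k + 1 = 13, slack = -1, bound violated (no such code; not MDS).

Singleton bound: d ≤ n − k + 1.
Here n = 14, k = 2, so n − k + 1 = 13.
Given d = 14, check d ≤ 13: NO.
Slack = (n − k + 1) − d = -1.
The slack is negative: d = 14 exceeds n − k + 1 = 13 by 1, so the Singleton bound is violated and no linear [14, 2, 14]_11 code can exist. In particular it is not MDS (MDS requires d = n − k + 1 exactly).
Description: the claimed parameters are [14, 2, 14]_11; such a code would be impossible (violates the Singleton bound).


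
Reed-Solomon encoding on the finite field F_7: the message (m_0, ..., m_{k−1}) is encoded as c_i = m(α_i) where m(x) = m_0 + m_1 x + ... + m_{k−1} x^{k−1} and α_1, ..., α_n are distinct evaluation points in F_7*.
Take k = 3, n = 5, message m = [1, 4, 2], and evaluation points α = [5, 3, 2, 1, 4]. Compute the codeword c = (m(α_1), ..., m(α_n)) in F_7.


c = [1, 3, 3, 0, 0]

Message polynomial: m(x) = 1 + 4·x + 2·x^2 (mod 7).
For each evaluation point α_i, compute m(α_i) mod 7:
  α_1 = 5: Horner steps 2 → 0 → 1, so m(5) = 1.
  α_2 = 3: Horner steps 2 → 3 → 3, so m(3) = 3.
  α_3 = 2: Horner steps 2 → 1 → 3, so m(2) = 3.
  α_4 = 1: Horner steps 2 → 6 → 0, so m(1) = 0.
  α_5 = 4: Horner steps 2 → 5 → 0, so m(4) = 0.
Codeword c = [1, 3, 3, 0, 0] ∈ F_7^5.


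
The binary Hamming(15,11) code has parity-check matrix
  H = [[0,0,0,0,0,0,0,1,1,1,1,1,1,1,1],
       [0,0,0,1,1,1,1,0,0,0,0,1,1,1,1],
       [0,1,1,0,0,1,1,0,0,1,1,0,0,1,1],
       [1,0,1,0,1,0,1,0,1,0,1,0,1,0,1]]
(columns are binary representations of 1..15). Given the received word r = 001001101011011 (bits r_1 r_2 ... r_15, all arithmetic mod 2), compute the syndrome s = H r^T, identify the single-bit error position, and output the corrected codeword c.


s = (1, 1, 0, 1)^T, error position = 13, corrected codeword c = 001001101011111

Compute s = H r^T mod 2 one row at a time:
  s_1 = 0 + 1 + 0 + 1 + 1 + 0 + 1 + 1 = 5 ≡ 1 (mod 2).
  s_2 = 0 + 0 + 1 + 1 + 1 + 0 + 1 + 1 = 5 ≡ 1 (mod 2).
  s_3 = 0 + 1 + 1 + 1 + 0 + 1 + 1 + 1 = 6 ≡ 0 (mod 2).
  s_4 = 0 + 1 + 0 + 1 + 1 + 1 + 0 + 1 = 5 ≡ 1 (mod 2).
s = (1, 1, 0, 1)^T — this equals column 13 of H (binary 1101), so error is at position 13.
Correct: flip bit 13 of r = 001001101011011 to get c = 001001101011111.


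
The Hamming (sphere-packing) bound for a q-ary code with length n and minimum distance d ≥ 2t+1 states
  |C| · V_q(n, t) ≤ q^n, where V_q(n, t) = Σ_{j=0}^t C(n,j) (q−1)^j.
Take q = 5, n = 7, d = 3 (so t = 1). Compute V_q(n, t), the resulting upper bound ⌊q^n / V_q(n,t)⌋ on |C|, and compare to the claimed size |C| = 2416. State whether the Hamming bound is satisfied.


V_q(n, t) = 29, q^n = 78125, Hamming bound = 2693, |C| = 2416 ≤ bound (satisfied).

Step 1: Compute V_q(n, t) = Σ_{j=0}^1 C(n, j) (q−1)^j.
  j = 0: C(7,0)·(4)^0 = 1·1 = 1.
  j = 1: C(7,1)·(4)^1 = 7·4 = 28.
  V_q(n, t) = 1 + 28 = 29.
Step 2: q^n = 5^7 = 78125.
Step 3: Hamming bound ⌊q^n / V_q(n,t)⌋ = ⌊78125/29⌋ = 2693.
Step 4: Compare |C| = 2416 to 2693: satisfied.
The claimed |C| lies below the Hamming bound.


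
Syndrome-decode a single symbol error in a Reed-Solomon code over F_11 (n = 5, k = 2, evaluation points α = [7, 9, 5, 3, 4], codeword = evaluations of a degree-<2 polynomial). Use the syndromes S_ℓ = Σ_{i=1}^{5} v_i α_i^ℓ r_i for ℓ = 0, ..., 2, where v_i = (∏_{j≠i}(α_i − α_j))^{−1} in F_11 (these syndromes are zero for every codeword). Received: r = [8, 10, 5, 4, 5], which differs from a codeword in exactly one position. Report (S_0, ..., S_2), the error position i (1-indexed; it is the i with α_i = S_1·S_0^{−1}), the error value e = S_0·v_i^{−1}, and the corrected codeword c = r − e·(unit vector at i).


S = (2, 10, 6), error at position 3, error magnitude e = 10, c = [8, 10, 6, 4, 5].

Step 1: column multipliers v_i = (∏_{j≠i}(α_i − α_j))^{−1} mod 11.
  i = 1 (α = 7): (7−9)(7−5)(7−3)(7−4) = (−2)·2·4·3 = −48 ≡ 7, so v_1 = 7^{−1} = 8 (mod 11).
  i = 2 (α = 9): (9−7)(9−5)(9−3)(9−4) = 2·4·6·5 = 240 ≡ 9, so v_2 = 9^{−1} = 5 (mod 11).
  i = 3 (α = 5): (5−7)(5−9)(5−3)(5−4) = (−2)·(−4)·2·1 = 16 ≡ 5, so v_3 = 5^{−1} = 9 (mod 11).
  i = 4 (α = 3): (3−7)(3−9)(3−5)(3−4) = (−4)·(−6)·(−2)·(−1) = 48 ≡ 4, so v_4 = 4^{−1} = 3 (mod 11).
  i = 5 (α = 4): (4−7)(4−9)(4−5)(4−3) = (−3)·(−5)·(−1)·1 = −15 ≡ 7, so v_5 = 7^{−1} = 8 (mod 11).
  v = [8, 5, 9, 3, 8].
Step 2: syndromes of r = [8, 10, 5, 4, 5] (all sums mod 11).
  S_0 = Σ v_i r_i = 8·8 + 5·10 + 9·5 + 3·4 + 8·5 = 211 ≡ 2.
  S_1 = Σ v_i α_i r_i = 8·7·8 + 5·9·10 + 9·5·5 + 3·3·4 + 8·4·5 = 1319 ≡ 10.
  α_i^2 mod 11 = [5, 4, 3, 9, 5].
  S_2 = Σ v_i α_i^2 r_i = 8·5·8 + 5·4·10 + 9·3·5 + 3·9·4 + 8·5·5 = 963 ≡ 6.
  S = (2, 10, 6) ≠ 0, so r is not a codeword (an error is present).
Step 3: locate the error. For a single error e at position i, S_ℓ = v_i·e·α_i^ℓ, so α_err = S_1/S_0.
  S_0^{−1} = 2^{−1} = 6 (mod 11), so α_err = 10·6 = 60 ≡ 5 = α_3. Error position i = 3.
  Consistency check: S_2/S_1 = 6·10 = 60 ≡ 5 = α_err ✓ (single-error assumption holds).
Step 4: error magnitude e = S_0/v_3 = S_0·∏_{j≠3}(α_3 − α_j) = 2·5 = 10 ≡ 10 (mod 11).
Step 5: correct position 3: c_3 = r_3 − e = 5 − 10 ≡ 6 (mod 11). Hence c = [8, 10, 6, 4, 5].
  Check: interpolating c through the α_i gives m(x) = 1 + 1·x (degree < 2) with m(α_i) = c_i for every i, so c is indeed a codeword.


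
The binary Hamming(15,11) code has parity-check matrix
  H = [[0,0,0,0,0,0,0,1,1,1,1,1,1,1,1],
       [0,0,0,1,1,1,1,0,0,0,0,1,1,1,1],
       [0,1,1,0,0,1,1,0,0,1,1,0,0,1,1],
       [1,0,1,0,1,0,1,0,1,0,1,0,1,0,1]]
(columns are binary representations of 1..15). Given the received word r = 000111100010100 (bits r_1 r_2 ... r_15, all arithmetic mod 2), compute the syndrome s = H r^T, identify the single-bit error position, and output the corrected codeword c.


s = (0, 1, 1, 0)^T, error position = 6, corrected codeword c = 000110100010100

Compute s = H r^T mod 2 one row at a time:
  s_1 = 0 + 0 + 0 + 1 + 0 + 1 + 0 + 0 = 2 ≡ 0 (mod 2).
  s_2 = 1 + 1 + 1 + 1 + 0 + 1 + 0 + 0 = 5 ≡ 1 (mod 2).
  s_3 = 0 + 0 + 1 + 1 + 0 + 1 + 0 + 0 = 3 ≡ 1 (mod 2).
  s_4 = 0 + 0 + 1 + 1 + 0 + 1 + 1 + 0 = 4 ≡ 0 (mod 2).
s = (0, 1, 1, 0)^T — this equals column 6 of H (binary 0110), so error is at position 6.
Correct: flip bit 6 of r = 000111100010100 to get c = 000110100010100.


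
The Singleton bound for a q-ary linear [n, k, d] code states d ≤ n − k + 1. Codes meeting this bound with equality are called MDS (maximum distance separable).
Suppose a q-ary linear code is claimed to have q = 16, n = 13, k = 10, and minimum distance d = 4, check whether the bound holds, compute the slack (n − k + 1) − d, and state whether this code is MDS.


Singleton RHS = n − k + 1 = 4, slack = 0, bound satisfied, MDS.

Singleton bound: d ≤ n − k + 1.
Here n = 13, k = 10, so n − k + 1 = 4.
Given d = 4, check d ≤ 4: YES.
Slack = (n − k + 1) − d = 0.
The code is MDS (slack = 0).
Description: the claimed parameters are [13, 10, 4]_16; such a code would be MDS (meets Singleton bound).


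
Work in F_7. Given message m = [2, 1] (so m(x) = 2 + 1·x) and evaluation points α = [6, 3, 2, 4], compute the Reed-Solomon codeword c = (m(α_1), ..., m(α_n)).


c = [1, 5, 4, 6]

Message polynomial: m(x) = 2 + 1·x (mod 7).
For each evaluation point α_i, compute m(α_i) mod 7:
  α_1 = 6: Horner steps 1 → 1, so m(6) = 1.
  α_2 = 3: Horner steps 1 → 5, so m(3) = 5.
  α_3 = 2: Horner steps 1 → 4, so m(2) = 4.
  α_4 = 4: Horner steps 1 → 6, so m(4) = 6.
Codeword c = [1, 5, 4, 6] ∈ F_7^4.


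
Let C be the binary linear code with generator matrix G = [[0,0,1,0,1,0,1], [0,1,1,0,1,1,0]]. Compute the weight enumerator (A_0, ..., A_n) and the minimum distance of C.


Weight distribution: A_0 = 1, A_3 = 2, A_4 = 1. Minimum distance d = 3.

Enumerate all 2^2 = 4 messages m ∈ F_2^2.
For each, compute codeword c = mG in F_2^7, then tally its weight.
  m = 00 → c = 0000000, weight = 0.
  m = 10 → c = 0010101, weight = 3.
  m = 01 → c = 0110110, weight = 4.
  m = 11 → c = 0100011, weight = 3.
Tally weights:
  weight 0: 1 codewords.
  weight 3: 2 codewords.
  weight 4: 1 codewords.
Minimum distance d = smallest w > 0 with A_w > 0 = 3.
Sanity: Σ A_w = 4 = 2^2 = 4 ✓.


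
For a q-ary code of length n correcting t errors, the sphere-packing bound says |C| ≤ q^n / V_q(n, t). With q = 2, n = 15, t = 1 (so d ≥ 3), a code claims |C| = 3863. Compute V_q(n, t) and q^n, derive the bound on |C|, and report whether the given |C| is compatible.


V_q(n, t) = 16, q^n = 32768, Hamming bound = 2048, |C| = 3863 > bound (violated).

Step 1: Compute V_q(n, t) = Σ_{j=0}^1 C(n, j) (q−1)^j.
  j = 0: C(15,0)·(1)^0 = 1·1 = 1.
  j = 1: C(15,1)·(1)^1 = 15·1 = 15.
  V_q(n, t) = 1 + 15 = 16.
Step 2: q^n = 2^15 = 32768.
Step 3: Hamming bound ⌊q^n / V_q(n,t)⌋ = ⌊32768/16⌋ = 2048.
Step 4: Compare |C| = 3863 to 2048: violated.
The claimed |C| lies above the Hamming bound, so no 2-ary code of length 15 with d ≥ 3 can have 3863 codewords.


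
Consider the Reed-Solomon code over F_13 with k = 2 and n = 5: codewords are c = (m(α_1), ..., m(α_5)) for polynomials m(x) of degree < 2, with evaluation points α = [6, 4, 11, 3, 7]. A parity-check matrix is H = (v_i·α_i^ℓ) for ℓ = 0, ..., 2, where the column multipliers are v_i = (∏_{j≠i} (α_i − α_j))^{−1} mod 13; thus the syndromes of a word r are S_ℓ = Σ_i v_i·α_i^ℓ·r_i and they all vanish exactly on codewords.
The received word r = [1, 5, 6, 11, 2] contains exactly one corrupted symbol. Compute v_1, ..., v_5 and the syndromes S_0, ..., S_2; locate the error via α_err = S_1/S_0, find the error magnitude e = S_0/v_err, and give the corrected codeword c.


S = (11, 5, 7), error at position 2, error magnitude e = 6, c = [1, 12, 6, 11, 2].

Step 1: column multipliers v_i = (∏_{j≠i}(α_i − α_j))^{−1} mod 13.
  i = 1 (α = 6): (6−4)(6−11)(6−3)(6−7) = 2·(−5)·3·(−1) = 30 ≡ 4, so v_1 = 4^{−1} = 10 (mod 13).
  i = 2 (α = 4): (4−6)(4−11)(4−3)(4−7) = (−2)·(−7)·1·(−3) = −42 ≡ 10, so v_2 = 10^{−1} = 4 (mod 13).
  i = 3 (α = 11): (11−6)(11−4)(11−3)(11−7) = 5·7·8·4 = 1120 ≡ 2, so v_3 = 2^{−1} = 7 (mod 13).
  i = 4 (α = 3): (3−6)(3−4)(3−11)(3−7) = (−3)·(−1)·(−8)·(−4) = 96 ≡ 5, so v_4 = 5^{−1} = 8 (mod 13).
  i = 5 (α = 7): (7−6)(7−4)(7−11)(7−3) = 1·3·(−4)·4 = −48 ≡ 4, so v_5 = 4^{−1} = 10 (mod 13).
  v = [10, 4, 7, 8, 10].
Step 2: syndromes of r = [1, 5, 6, 11, 2] (all sums mod 13).
  S_0 = Σ v_i r_i = 10·1 + 4·5 + 7·6 + 8·11 + 10·2 = 180 ≡ 11.
  S_1 = Σ v_i α_i r_i = 10·6·1 + 4·4·5 + 7·11·6 + 8·3·11 + 10·7·2 = 1006 ≡ 5.
  α_i^2 mod 13 = [10, 3, 4, 9, 10].
  S_2 = Σ v_i α_i^2 r_i = 10·10·1 + 4·3·5 + 7·4·6 + 8·9·11 + 10·10·2 = 1320 ≡ 7.
  S = (11, 5, 7) ≠ 0, so r is not a codeword (an error is present).
Step 3: locate the error. For a single error e at position i, S_ℓ = v_i·e·α_i^ℓ, so α_err = S_1/S_0.
  S_0^{−1} = 11^{−1} = 6 (mod 13), so α_err = 5·6 = 30 ≡ 4 = α_2. Error position i = 2.
  Consistency check: S_2/S_1 = 7·8 = 56 ≡ 4 = α_err ✓ (single-error assumption holds).
Step 4: error magnitude e = S_0/v_2 = S_0·∏_{j≠2}(α_2 − α_j) = 11·10 = 110 ≡ 6 (mod 13).
Step 5: correct position 2: c_2 = r_2 − e = 5 − 6 ≡ 12 (mod 13). Hence c = [1, 12, 6, 11, 2].
  Check: interpolating c through the α_i gives m(x) = 8 + 1·x (degree < 2) with m(α_i) = c_i for every i, so c is indeed a codeword.


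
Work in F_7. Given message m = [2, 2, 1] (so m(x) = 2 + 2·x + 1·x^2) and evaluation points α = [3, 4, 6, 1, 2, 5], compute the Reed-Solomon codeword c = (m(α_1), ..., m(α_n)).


c = [3, 5, 1, 5, 3, 2]

Message polynomial: m(x) = 2 + 2·x + 1·x^2 (mod 7).
For each evaluation point α_i, compute m(α_i) mod 7:
  α_1 = 3: Horner steps 1 → 5 → 3, so m(3) = 3.
  α_2 = 4: Horner steps 1 → 6 → 5, so m(4) = 5.
  α_3 = 6: Horner steps 1 → 1 → 1, so m(6) = 1.
  α_4 = 1: Horner steps 1 → 3 → 5, so m(1) = 5.
  α_5 = 2: Horner steps 1 → 4 → 3, so m(2) = 3.
  α_6 = 5: Horner steps 1 → 0 → 2, so m(5) = 2.
Codeword c = [3, 5, 1, 5, 3, 2] ∈ F_7^6.


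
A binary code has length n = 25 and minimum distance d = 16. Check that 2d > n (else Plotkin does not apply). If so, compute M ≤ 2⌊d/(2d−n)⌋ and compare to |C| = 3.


Plotkin bound M ≤ 4; given |C| = 3 ≤ bound (satisfied).

Check applicability: 2d = 32, n = 25.
2d − n = 7 > 0, so Plotkin applies.
Compute d/(2d−n) = 16/7 ≈ 2.2857.
⌊d/(2d−n)⌋ = 2.
Plotkin bound: M ≤ 2·2 = 4.
Given |C| = 3, check: satisfied.
This |C| is below the Plotkin bound.


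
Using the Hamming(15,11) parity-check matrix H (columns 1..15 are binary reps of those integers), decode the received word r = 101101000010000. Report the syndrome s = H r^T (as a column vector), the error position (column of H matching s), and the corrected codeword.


s = (1, 0, 1, 1)^T, error position = 11, corrected codeword c = 101101000000000

Compute s = H r^T mod 2 one row at a time:
  s_1 = 0 + 0 + 0 + 1 + 0 + 0 + 0 + 0 = 1 ≡ 1 (mod 2).
  s_2 = 1 + 0 + 1 + 0 + 0 + 0 + 0 + 0 = 2 ≡ 0 (mod 2).
  s_3 = 0 + 1 + 1 + 0 + 0 + 1 + 0 + 0 = 3 ≡ 1 (mod 2).
  s_4 = 1 + 1 + 0 + 0 + 0 + 1 + 0 + 0 = 3 ≡ 1 (mod 2).
s = (1, 0, 1, 1)^T — this equals column 11 of H (binary 1011), so error is at position 11.
Correct: flip bit 11 of r = 101101000010000 to get c = 101101000000000.


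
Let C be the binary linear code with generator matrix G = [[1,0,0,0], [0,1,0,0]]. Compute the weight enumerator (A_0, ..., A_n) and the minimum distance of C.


Weight distribution: A_0 = 1, A_1 = 2, A_2 = 1. Minimum distance d = 1.

Enumerate all 2^2 = 4 messages m ∈ F_2^2.
For each, compute codeword c = mG in F_2^4, then tally its weight.
  m = 00 → c = 0000, weight = 0.
  m = 10 → c = 1000, weight = 1.
  m = 01 → c = 0100, weight = 1.
  m = 11 → c = 1100, weight = 2.
Tally weights:
  weight 0: 1 codewords.
  weight 1: 2 codewords.
  weight 2: 1 codewords.
Minimum distance d = smallest w > 0 with A_w > 0 = 1.
Sanity: Σ A_w = 4 = 2^2 = 4 ✓.


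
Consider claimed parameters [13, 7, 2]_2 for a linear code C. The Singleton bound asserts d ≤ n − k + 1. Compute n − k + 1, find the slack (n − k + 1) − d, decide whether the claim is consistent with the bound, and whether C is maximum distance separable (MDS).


Singleton RHS = n − k + 1 = 7, slack = 5, bound satisfied, not MDS.

Singleton bound: d ≤ n − k + 1.
Here n = 13, k = 7, so n − k + 1 = 7.
Given d = 2, check d ≤ 7: YES.
Slack = (n − k + 1) − d = 5.
The code is NOT MDS (slack = 5 > 0).
Description: the claimed parameters are [13, 7, 2]_2; such a code would be non-MDS.


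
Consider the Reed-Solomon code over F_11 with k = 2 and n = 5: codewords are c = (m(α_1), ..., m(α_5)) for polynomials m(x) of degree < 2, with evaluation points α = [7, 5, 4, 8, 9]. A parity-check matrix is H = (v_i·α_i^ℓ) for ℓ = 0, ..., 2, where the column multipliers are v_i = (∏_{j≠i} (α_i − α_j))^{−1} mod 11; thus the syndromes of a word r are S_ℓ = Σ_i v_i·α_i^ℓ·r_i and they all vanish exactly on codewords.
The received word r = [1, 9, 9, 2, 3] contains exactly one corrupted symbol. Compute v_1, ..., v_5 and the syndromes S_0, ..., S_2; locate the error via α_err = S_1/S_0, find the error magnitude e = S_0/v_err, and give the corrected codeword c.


S = (6, 8, 7), error at position 2, error magnitude e = 10, c = [1, 10, 9, 2, 3].

Step 1: column multipliers v_i = (∏_{j≠i}(α_i − α_j))^{−1} mod 11.
  i = 1 (α = 7): (7−5)(7−4)(7−8)(7−9) = 2·3·(−1)·(−2) = 12 ≡ 1, so v_1 = 1^{−1} = 1 (mod 11).
  i = 2 (α = 5): (5−7)(5−4)(5−8)(5−9) = (−2)·1·(−3)·(−4) = −24 ≡ 9, so v_2 = 9^{−1} = 5 (mod 11).
  i = 3 (α = 4): (4−7)(4−5)(4−8)(4−9) = (−3)·(−1)·(−4)·(−5) = 60 ≡ 5, so v_3 = 5^{−1} = 9 (mod 11).
  i = 4 (α = 8): (8−7)(8−5)(8−4)(8−9) = 1·3·4·(−1) = −12 ≡ 10, so v_4 = 10^{−1} = 10 (mod 11).
  i = 5 (α = 9): (9−7)(9−5)(9−4)(9−8) = 2·4·5·1 = 40 ≡ 7, so v_5 = 7^{−1} = 8 (mod 11).
  v = [1, 5, 9, 10, 8].
Step 2: syndromes of r = [1, 9, 9, 2, 3] (all sums mod 11).
  S_0 = Σ v_i r_i = 1·1 + 5·9 + 9·9 + 10·2 + 8·3 = 171 ≡ 6.
  S_1 = Σ v_i α_i r_i = 1·7·1 + 5·5·9 + 9·4·9 + 10·8·2 + 8·9·3 = 932 ≡ 8.
  α_i^2 mod 11 = [5, 3, 5, 9, 4].
  S_2 = Σ v_i α_i^2 r_i = 1·5·1 + 5·3·9 + 9·5·9 + 10·9·2 + 8·4·3 = 821 ≡ 7.
  S = (6, 8, 7) ≠ 0, so r is not a codeword (an error is present).
Step 3: locate the error. For a single error e at position i, S_ℓ = v_i·e·α_i^ℓ, so α_err = S_1/S_0.
  S_0^{−1} = 6^{−1} = 2 (mod 11), so α_err = 8·2 = 16 ≡ 5 = α_2. Error position i = 2.
  Consistency check: S_2/S_1 = 7·7 = 49 ≡ 5 = α_err ✓ (single-error assumption holds).
Step 4: error magnitude e = S_0/v_2 = S_0·∏_{j≠2}(α_2 − α_j) = 6·9 = 54 ≡ 10 (mod 11).
Step 5: correct position 2: c_2 = r_2 − e = 9 − 10 ≡ 10 (mod 11). Hence c = [1, 10, 9, 2, 3].
  Check: interpolating c through the α_i gives m(x) = 5 + 1·x (degree < 2) with m(α_i) = c_i for every i, so c is indeed a codeword.


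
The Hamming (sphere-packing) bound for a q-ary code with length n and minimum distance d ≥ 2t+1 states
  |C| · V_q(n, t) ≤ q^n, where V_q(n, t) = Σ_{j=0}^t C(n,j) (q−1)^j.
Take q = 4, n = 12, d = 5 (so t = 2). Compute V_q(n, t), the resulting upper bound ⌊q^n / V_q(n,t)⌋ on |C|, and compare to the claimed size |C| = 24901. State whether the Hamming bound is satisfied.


V_q(n, t) = 631, q^n = 16777216, Hamming bound = 26588, |C| = 24901 ≤ bound (satisfied).

Step 1: Compute V_q(n, t) = Σ_{j=0}^2 C(n, j) (q−1)^j.
  j = 0: C(12,0)·(3)^0 = 1·1 = 1.
  j = 1: C(12,1)·(3)^1 = 12·3 = 36.
  j = 2: C(12,2)·(3)^2 = 66·9 = 594.
  V_q(n, t) = 1 + 36 + 594 = 631.
Step 2: q^n = 4^12 = 16777216.
Step 3: Hamming bound ⌊q^n / V_q(n,t)⌋ = ⌊16777216/631⌋ = 26588.
Step 4: Compare |C| = 24901 to 26588: satisfied.
The claimed |C| lies below the Hamming bound.


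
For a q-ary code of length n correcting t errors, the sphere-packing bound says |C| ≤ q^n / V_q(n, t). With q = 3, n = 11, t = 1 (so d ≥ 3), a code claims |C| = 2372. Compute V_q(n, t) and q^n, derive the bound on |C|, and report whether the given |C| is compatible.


V_q(n, t) = 23, q^n = 177147, Hamming bound = 7702, |C| = 2372 ≤ bound (satisfied).

Step 1: Compute V_q(n, t) = Σ_{j=0}^1 C(n, j) (q−1)^j.
  j = 0: C(11,0)·(2)^0 = 1·1 = 1.
  j = 1: C(11,1)·(2)^1 = 11·2 = 22.
  V_q(n, t) = 1 + 22 = 23.
Step 2: q^n = 3^11 = 177147.
Step 3: Hamming bound ⌊q^n / V_q(n,t)⌋ = ⌊177147/23⌋ = 7702.
Step 4: Compare |C| = 2372 to 7702: satisfied.
The claimed |C| lies below the Hamming bound.


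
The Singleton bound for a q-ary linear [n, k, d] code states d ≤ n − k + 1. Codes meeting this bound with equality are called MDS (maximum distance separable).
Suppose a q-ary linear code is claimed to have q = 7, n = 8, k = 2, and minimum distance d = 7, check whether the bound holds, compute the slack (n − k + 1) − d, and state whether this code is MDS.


Singleton RHS = n − k + 1 = 7, slack = 0, bound satisfied, MDS.

Singleton bound: d ≤ n − k + 1.
Here n = 8, k = 2, so n − k + 1 = 7.
Given d = 7, check d ≤ 7: YES.
Slack = (n − k + 1) − d = 0.
The code is MDS (slack = 0).
Description: the claimed parameters are [8, 2, 7]_7; such a code would be MDS (meets Singleton bound).


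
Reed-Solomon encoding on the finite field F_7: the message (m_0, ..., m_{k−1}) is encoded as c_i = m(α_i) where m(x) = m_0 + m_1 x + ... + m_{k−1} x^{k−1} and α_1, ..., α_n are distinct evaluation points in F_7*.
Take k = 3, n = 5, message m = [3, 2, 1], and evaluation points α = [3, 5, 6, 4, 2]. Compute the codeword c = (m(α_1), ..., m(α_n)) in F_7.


c = [4, 3, 2, 6, 4]

Message polynomial: m(x) = 3 + 2·x + 1·x^2 (mod 7).
For each evaluation point α_i, compute m(α_i) mod 7:
  α_1 = 3: Horner steps 1 → 5 → 4, so m(3) = 4.
  α_2 = 5: Horner steps 1 → 0 → 3, so m(5) = 3.
  α_3 = 6: Horner steps 1 → 1 → 2, so m(6) = 2.
  α_4 = 4: Horner steps 1 → 6 → 6, so m(4) = 6.
  α_5 = 2: Horner steps 1 → 4 → 4, so m(2) = 4.
Codeword c = [4, 3, 2, 6, 4] ∈ F_7^5.


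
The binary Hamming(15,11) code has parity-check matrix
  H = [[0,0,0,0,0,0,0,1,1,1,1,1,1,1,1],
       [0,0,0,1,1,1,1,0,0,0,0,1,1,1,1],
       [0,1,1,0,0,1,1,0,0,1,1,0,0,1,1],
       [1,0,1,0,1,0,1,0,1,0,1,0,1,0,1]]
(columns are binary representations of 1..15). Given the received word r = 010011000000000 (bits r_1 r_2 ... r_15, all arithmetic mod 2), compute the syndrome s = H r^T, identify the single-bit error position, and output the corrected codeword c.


s = (0, 0, 0, 1)^T, error position = 1, corrected codeword c = 110011000000000

Compute s = H r^T mod 2 one row at a time:
  s_1 = 0 + 0 + 0 + 0 + 0 + 0 + 0 + 0 = 0 ≡ 0 (mod 2).
  s_2 = 0 + 1 + 1 + 0 + 0 + 0 + 0 + 0 = 2 ≡ 0 (mod 2).
  s_3 = 1 + 0 + 1 + 0 + 0 + 0 + 0 + 0 = 2 ≡ 0 (mod 2).
  s_4 = 0 + 0 + 1 + 0 + 0 + 0 + 0 + 0 = 1 ≡ 1 (mod 2).
s = (0, 0, 0, 1)^T — this equals column 1 of H (binary 0001), so error is at position 1.
Correct: flip bit 1 of r = 010011000000000 to get c = 110011000000000.


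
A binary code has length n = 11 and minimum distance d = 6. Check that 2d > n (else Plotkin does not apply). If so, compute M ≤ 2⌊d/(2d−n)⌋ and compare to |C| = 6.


Plotkin bound M ≤ 12; given |C| = 6 ≤ bound (satisfied).

Check applicability: 2d = 12, n = 11.
2d − n = 1 > 0, so Plotkin applies.
Compute d/(2d−n) = 6/1 ≈ 6.0000.
⌊d/(2d−n)⌋ = 6.
Plotkin bound: M ≤ 2·6 = 12.
Given |C| = 6, check: satisfied.
This |C| is below the Plotkin bound.


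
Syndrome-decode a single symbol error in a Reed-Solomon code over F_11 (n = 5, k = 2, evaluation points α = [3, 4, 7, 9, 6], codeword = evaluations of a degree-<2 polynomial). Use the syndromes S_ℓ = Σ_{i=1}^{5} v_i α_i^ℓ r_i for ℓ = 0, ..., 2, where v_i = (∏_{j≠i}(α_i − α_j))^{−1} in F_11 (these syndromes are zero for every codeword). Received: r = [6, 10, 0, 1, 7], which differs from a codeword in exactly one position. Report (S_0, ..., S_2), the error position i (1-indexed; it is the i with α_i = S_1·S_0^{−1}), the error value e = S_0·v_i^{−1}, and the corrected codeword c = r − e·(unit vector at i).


S = (1, 9, 4), error at position 4, error magnitude e = 4, c = [6, 10, 0, 8, 7].

Step 1: column multipliers v_i = (∏_{j≠i}(α_i − α_j))^{−1} mod 11.
  i = 1 (α = 3): (3−4)(3−7)(3−9)(3−6) = (−1)·(−4)·(−6)·(−3) = 72 ≡ 6, so v_1 = 6^{−1} = 2 (mod 11).
  i = 2 (α = 4): (4−3)(4−7)(4−9)(4−6) = 1·(−3)·(−5)·(−2) = −30 ≡ 3, so v_2 = 3^{−1} = 4 (mod 11).
  i = 3 (α = 7): (7−3)(7−4)(7−9)(7−6) = 4·3·(−2)·1 = −24 ≡ 9, so v_3 = 9^{−1} = 5 (mod 11).
  i = 4 (α = 9): (9−3)(9−4)(9−7)(9−6) = 6·5·2·3 = 180 ≡ 4, so v_4 = 4^{−1} = 3 (mod 11).
  i = 5 (α = 6): (6−3)(6−4)(6−7)(6−9) = 3·2·(−1)·(−3) = 18 ≡ 7, so v_5 = 7^{−1} = 8 (mod 11).
  v = [2, 4, 5, 3, 8].
Step 2: syndromes of r = [6, 10, 0, 1, 7] (all sums mod 11).
  S_0 = Σ v_i r_i = 2·6 + 4·10 + 5·0 + 3·1 + 8·7 = 111 ≡ 1.
  S_1 = Σ v_i α_i r_i = 2·3·6 + 4·4·10 + 5·7·0 + 3·9·1 + 8·6·7 = 559 ≡ 9.
  α_i^2 mod 11 = [9, 5, 5, 4, 3].
  S_2 = Σ v_i α_i^2 r_i = 2·9·6 + 4·5·10 + 5·5·0 + 3·4·1 + 8·3·7 = 488 ≡ 4.
  S = (1, 9, 4) ≠ 0, so r is not a codeword (an error is present).
Step 3: locate the error. For a single error e at position i, S_ℓ = v_i·e·α_i^ℓ, so α_err = S_1/S_0.
  S_0^{−1} = 1^{−1} = 1 (mod 11), so α_err = 9·1 = 9 ≡ 9 = α_4. Error position i = 4.
  Consistency check: S_2/S_1 = 4·5 = 20 ≡ 9 = α_err ✓ (single-error assumption holds).
Step 4: error magnitude e = S_0/v_4 = S_0·∏_{j≠4}(α_4 − α_j) = 1·4 = 4 ≡ 4 (mod 11).
Step 5: correct position 4: c_4 = r_4 − e = 1 − 4 ≡ 8 (mod 11). Hence c = [6, 10, 0, 8, 7].
  Check: interpolating c through the α_i gives m(x) = 5 + 4·x (degree < 2) with m(α_i) = c_i for every i, so c is indeed a codeword.


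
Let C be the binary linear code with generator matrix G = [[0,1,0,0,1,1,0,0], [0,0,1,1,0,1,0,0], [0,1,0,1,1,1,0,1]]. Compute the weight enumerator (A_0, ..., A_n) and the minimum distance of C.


Weight distribution: A_0 = 1, A_2 = 1, A_3 = 3, A_4 = 2, A_5 = 1. Minimum distance d = 2.

Enumerate all 2^3 = 8 messages m ∈ F_2^3.
For each, compute codeword c = mG in F_2^8, then tally its weight.
  m = 000 → c = 00000000, weight = 0.
  m = 100 → c = 01001100, weight = 3.
  m = 010 → c = 00110100, weight = 3.
  m = 110 → c = 01111000, weight = 4.
  m = 001 → c = 01011101, weight = 5.
  m = 101 → c = 00010001, weight = 2.
  m = 011 → c = 01101001, weight = 4.
  m = 111 → c = 00100101, weight = 3.
Tally weights:
  weight 0: 1 codewords.
  weight 2: 1 codewords.
  weight 3: 3 codewords.
  weight 4: 2 codewords.
  weight 5: 1 codewords.
Minimum distance d = smallest w > 0 with A_w > 0 = 2.
Sanity: Σ A_w = 8 = 2^3 = 8 ✓.


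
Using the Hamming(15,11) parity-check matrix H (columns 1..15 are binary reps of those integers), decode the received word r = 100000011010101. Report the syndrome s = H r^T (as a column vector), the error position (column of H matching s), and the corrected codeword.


s = (1, 0, 0, 1)^T, error position = 9, corrected codeword c = 100000010010101

Compute s = H r^T mod 2 one row at a time:
  s_1 = 1 + 1 + 0 + 1 + 0 + 1 + 0 + 1 = 5 ≡ 1 (mod 2).
  s_2 = 0 + 0 + 0 + 0 + 0 + 1 + 0 + 1 = 2 ≡ 0 (mod 2).
  s_3 = 0 + 0 + 0 + 0 + 0 + 1 + 0 + 1 = 2 ≡ 0 (mod 2).
  s_4 = 1 + 0 + 0 + 0 + 1 + 1 + 1 + 1 = 5 ≡ 1 (mod 2).
s = (1, 0, 0, 1)^T — this equals column 9 of H (binary 1001), so error is at position 9.
Correct: flip bit 9 of r = 100000011010101 to get c = 100000010010101.


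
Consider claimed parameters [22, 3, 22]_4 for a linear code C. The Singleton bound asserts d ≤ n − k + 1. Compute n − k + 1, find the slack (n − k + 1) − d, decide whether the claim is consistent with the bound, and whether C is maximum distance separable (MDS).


Singleton RHS = n − k + 1 = 20, slack = -2, bound violated (no such code; not MDS).

Singleton bound: d ≤ n − k + 1.
Here n = 22, k = 3, so n − k + 1 = 20.
Given d = 22, check d ≤ 20: NO.
Slack = (n − k + 1) − d = -2.
The slack is negative: d = 22 exceeds n − k + 1 = 20 by 2, so the Singleton bound is violated and no linear [22, 3, 22]_4 code can exist. In particular it is not MDS (MDS requires d = n − k + 1 exactly).
Description: the claimed parameters are [22, 3, 22]_4; such a code would be impossible (violates the Singleton bound).
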